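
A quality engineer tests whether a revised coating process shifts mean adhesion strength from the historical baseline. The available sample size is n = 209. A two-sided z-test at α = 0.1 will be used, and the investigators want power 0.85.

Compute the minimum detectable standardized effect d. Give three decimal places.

d ≈ 0.185

Need Φ(δ − 1.645) = 0.85, so δ = 1.645 + 1.036 = 2.681.
(Lower-tail contribution to power is negligible for δ > 0.)
δ = d·√n ⇒ d = δ/√n = 2.681/√209 = 0.1855.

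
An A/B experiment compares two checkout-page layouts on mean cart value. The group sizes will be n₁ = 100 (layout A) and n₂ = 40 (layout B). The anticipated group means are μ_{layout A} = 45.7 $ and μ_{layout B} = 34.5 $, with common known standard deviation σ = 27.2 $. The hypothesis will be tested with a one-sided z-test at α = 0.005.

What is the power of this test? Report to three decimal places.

Standardized effect: d = |μ_{layout A} − μ_{layout B}| / σ = |45.7 − 34.5| / 27.2 = 0.4118
Noncentrality parameter: λ = d / √(1/n₁ + 1/n₂) = 0.4118 / √(1/100 + 1/40) = 2.2010
Critical value for a one-sided test at α = 0.005: z_α = 2.576.
Power = P(Z > 2.576 − λ) = Φ(-0.375) = 0.3539.

Power ≈ 0.354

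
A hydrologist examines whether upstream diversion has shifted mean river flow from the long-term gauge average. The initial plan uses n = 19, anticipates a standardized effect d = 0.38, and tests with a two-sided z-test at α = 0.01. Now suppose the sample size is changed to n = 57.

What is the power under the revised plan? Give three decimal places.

Power ≈ 0.615

With n = 57: δ = d·√n = 0.38 × √57 = 2.8689. Critical value z_{0.005} = 2.576.
Revised power = Φ(δ − 2.576) + Φ(−δ − 2.576) = Φ(0.293) + Φ(-5.445) = 0.6153 + 0.0000 = 0.6153.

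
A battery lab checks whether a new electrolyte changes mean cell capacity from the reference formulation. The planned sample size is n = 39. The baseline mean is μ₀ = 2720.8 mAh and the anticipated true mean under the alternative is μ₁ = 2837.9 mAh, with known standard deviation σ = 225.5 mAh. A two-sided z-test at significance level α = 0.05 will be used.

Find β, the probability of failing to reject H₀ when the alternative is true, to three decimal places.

Standardized effect: d = |μ₁ − μ₀| / σ = |2837.9 − 2720.8| / 225.5 = 0.5193
Noncentrality parameter: δ = d·√n = 0.5193 × √39 = 3.2430
Two-sided α = 0.05 → critical value z_{0.025} = 1.960.
Power = Φ(δ − 1.960) + Φ(−δ − 1.960) = Φ(1.283) + Φ(-5.203) = 0.9003 + 0.0000 = 0.9003.
Type II error: β = 1 − power = 1 − 0.9003 = 0.0997.

β ≈ 0.100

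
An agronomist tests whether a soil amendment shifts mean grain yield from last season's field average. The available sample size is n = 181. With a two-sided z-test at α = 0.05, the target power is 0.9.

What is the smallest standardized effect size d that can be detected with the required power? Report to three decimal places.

Required noncentrality: δ = z_{0.025} + z_{0.10} = 1.960 + 1.282 = 3.242.
(Lower-tail contribution to power is negligible for δ > 0.)
δ = d·√n ⇒ d = δ/√n = 3.242/√181 = 0.2409.

d ≈ 0.241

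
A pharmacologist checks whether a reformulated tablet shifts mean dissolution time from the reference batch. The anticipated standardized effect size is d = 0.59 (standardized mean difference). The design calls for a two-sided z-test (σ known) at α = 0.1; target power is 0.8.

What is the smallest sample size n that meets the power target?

n = 18

For power 0.8 need Φ(δ − z_{0.05}) = 0.8, so δ = z_{0.05} + z_{0.20} = 1.645 + 0.842 = 2.486.
(Ignoring the negligible lower-tail rejection probability gives the usual closed-form inversion.)
δ = d·√n ⇒ n = (δ/d)² = (2.486 / 0.59)² = 17.76.
Rounding up, n = 18.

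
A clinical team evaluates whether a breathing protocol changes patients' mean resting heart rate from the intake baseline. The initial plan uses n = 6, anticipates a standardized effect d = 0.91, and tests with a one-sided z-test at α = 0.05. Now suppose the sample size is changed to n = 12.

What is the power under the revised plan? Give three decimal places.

With n = 12: δ = d·√n = 0.91 × √12 = 3.1523. Critical value z_{0.05} = 1.645.
Revised power = Φ(δ − 1.645) = Φ(1.507) = 0.9342.

Power ≈ 0.934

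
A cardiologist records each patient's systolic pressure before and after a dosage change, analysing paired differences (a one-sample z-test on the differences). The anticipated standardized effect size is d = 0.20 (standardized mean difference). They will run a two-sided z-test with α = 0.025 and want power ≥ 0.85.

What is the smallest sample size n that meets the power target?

n = 269

For power 0.85 need Φ(δ − z_{0.0125}) = 0.85, so δ = z_{0.0125} + z_{0.15} = 2.241 + 1.036 = 3.278.
(Ignoring the negligible lower-tail rejection probability gives the usual closed-form inversion.)
δ = d·√n ⇒ n = (δ/d)² = (3.278 / 0.20)² = 268.61.
Round up to the next whole unit.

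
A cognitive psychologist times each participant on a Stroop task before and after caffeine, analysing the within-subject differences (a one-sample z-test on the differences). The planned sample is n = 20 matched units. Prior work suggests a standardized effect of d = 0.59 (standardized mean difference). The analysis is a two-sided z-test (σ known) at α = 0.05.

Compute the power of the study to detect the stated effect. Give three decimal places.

Noncentrality parameter: δ = d·√n = 0.59 × √20 = 2.6386
Critical value for a two-sided test at α = 0.05: z_{α/2} = 1.960.
Power = Φ(δ − 1.960) + Φ(−δ − 1.960) = Φ(0.679) + Φ(-4.599) = 0.7513 + 0.0000 = 0.7513.

Power ≈ 0.751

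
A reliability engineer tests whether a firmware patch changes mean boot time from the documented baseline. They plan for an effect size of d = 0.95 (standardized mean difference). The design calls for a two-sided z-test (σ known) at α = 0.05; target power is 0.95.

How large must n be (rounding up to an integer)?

For power 0.95 need Φ(δ − z_{0.025}) = 0.95, so δ = z_{0.025} + z_{0.05} = 1.960 + 1.645 = 3.605.
(The Φ(−δ − z_{α/2}) term is vanishingly small for δ > 0 and is dropped in the standard sample-size formula.)
δ = d·√n ⇒ n = (δ/d)² = (3.605 / 0.95)² = 14.40.
Rounding up, n = 15.

n = 15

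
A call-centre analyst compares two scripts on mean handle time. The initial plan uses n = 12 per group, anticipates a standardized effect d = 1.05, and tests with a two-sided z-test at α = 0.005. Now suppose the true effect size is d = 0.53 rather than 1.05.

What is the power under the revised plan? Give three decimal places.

Power ≈ 0.066

With d = 0.53: δ = d·√(n/2) = 0.53 × √(12/2) = 1.2982. Critical value z_{0.0025} = 2.807.
Revised power = Φ(δ − 2.807) + Φ(−δ − 2.807) = Φ(-1.509) + Φ(-4.105) = 0.0657 + 0.0000 = 0.0657.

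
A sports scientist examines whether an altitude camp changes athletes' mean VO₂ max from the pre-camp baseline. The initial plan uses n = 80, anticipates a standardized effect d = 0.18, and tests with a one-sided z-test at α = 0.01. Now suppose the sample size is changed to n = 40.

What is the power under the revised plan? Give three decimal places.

Power ≈ 0.117

With n = 40: δ = d·√n = 0.18 × √40 = 1.1384. Critical value z_{0.01} = 2.326.
Revised power = P(Z > 2.326 − δ) = Φ(-1.188) = 0.1174.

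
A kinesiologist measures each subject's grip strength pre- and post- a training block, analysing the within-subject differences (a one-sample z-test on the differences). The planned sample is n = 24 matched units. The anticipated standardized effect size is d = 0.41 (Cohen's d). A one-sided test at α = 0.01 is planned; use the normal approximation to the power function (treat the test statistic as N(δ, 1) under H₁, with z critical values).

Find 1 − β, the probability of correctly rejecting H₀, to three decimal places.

Noncentrality parameter: λ = d·√n = 0.41 × √24 = 2.0086
Critical value for a one-sided test at α = 0.01: z_α = 2.326.
Power = P(Z > 2.326 − λ) = Φ(-0.318) = 0.3753.

Power ≈ 0.375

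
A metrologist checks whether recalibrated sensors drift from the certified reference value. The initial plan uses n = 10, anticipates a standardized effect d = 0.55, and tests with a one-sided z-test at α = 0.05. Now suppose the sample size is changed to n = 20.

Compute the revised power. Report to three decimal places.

With n = 20: δ = d·√n = 0.55 × √20 = 2.4597. Critical value z_{0.05} = 1.645.
Revised power = P(Z > 1.645 − δ) = Φ(0.815) = 0.7924.

Power ≈ 0.792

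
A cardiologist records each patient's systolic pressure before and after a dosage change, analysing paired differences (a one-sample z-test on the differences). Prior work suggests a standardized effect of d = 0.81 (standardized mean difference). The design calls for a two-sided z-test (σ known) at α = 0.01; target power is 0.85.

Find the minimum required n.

n = 20

Set Φ(δ − 2.576) = 0.85; then δ − 2.576 = Φ⁻¹(0.85) = 1.036, giving δ = 3.612.
(For δ > 0 the lower-tail rejection region contributes negligibly to power, so the one-term inversion is standard.)
δ = d·√n ⇒ n = (δ/d)² = (3.612 / 0.81)² = 19.89.
Rounding up, n = 20.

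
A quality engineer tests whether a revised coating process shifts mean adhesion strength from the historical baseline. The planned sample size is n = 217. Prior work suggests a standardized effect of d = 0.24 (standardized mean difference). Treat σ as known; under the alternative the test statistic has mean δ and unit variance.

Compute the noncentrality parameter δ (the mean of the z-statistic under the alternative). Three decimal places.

δ = d·√n = 0.24 × √217 = 3.5354

δ ≈ 3.535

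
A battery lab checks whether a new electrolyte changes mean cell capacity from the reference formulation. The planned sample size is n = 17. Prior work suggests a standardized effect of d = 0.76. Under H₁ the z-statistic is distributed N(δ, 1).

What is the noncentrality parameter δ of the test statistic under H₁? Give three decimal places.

δ ≈ 3.134

δ = d·√n = 0.76 × √17 = 3.1336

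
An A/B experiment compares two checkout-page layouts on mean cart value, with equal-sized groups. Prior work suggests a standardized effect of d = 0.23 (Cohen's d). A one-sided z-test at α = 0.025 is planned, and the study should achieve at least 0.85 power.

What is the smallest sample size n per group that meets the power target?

n = 340 per group

For power 0.85 need Φ(δ − z_{0.025}) = 0.85, so δ = z_{0.025} + z_{0.15} = 1.960 + 1.036 = 2.996.
δ = d·√(n/2) ⇒ n = 2(δ/d)² = 2 × (2.996 / 0.23)² = 339.45.
Round up to the next whole unit.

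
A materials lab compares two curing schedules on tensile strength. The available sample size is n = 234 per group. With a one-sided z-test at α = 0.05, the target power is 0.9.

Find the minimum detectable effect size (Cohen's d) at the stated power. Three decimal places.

d ≈ 0.271

Need Φ(δ − 1.645) = 0.9, so δ = 1.645 + 1.282 = 2.926.
δ = d·√(n/2) ⇒ d = δ/√(n/2) = 2.926/√(234/2) = 0.2705.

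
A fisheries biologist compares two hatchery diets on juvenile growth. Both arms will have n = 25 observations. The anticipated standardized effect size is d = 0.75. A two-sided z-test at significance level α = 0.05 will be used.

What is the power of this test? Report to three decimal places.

Power ≈ 0.755

Noncentrality parameter: δ = d·√(n/2) = 0.75 × √(25/2) = 2.6517
Two-sided α = 0.05 → critical value z_{0.025} = 1.960.
Power = Φ(δ − 1.960) + Φ(−δ − 1.960) = Φ(0.692) + Φ(-4.612) = 0.7554 + 0.0000 = 0.7554.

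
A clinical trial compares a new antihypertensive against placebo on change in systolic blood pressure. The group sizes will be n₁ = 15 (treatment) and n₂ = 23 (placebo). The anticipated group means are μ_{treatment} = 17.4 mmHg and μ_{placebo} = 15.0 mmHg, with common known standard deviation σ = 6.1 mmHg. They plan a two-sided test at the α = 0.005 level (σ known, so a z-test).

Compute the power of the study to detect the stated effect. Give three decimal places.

Power ≈ 0.052

Standardized effect: d = |μ_{treatment} − μ_{placebo}| / σ = |17.4 − 15.0| / 6.1 = 0.3934
Noncentrality parameter: δ = d / √(1/n₁ + 1/n₂) = 0.3934 / √(1/15 + 1/23) = 1.1855
Two-sided α = 0.005 → critical value z_{0.0025} = 2.807.
Power = Φ(δ − 2.807) + Φ(−δ − 2.807) = Φ(-1.622) + Φ(-3.993) = 0.0525 + 0.0000 = 0.0525.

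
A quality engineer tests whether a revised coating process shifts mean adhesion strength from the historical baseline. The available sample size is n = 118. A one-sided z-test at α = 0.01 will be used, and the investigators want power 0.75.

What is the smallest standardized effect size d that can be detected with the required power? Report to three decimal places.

Required noncentrality: δ = z_{0.01} + z_{0.25} = 2.326 + 0.674 = 3.001.
δ = d·√n ⇒ d = δ/√n = 3.001/√118 = 0.2762.

d ≈ 0.276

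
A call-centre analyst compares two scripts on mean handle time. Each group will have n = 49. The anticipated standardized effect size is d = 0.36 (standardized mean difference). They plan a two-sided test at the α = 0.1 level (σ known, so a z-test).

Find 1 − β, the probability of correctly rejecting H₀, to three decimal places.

Noncentrality parameter: δ = d·√(n/2) = 0.36 × √(49/2) = 1.7819
Two-sided α = 0.1 → critical value z_{0.05} = 1.645.
Power = Φ(δ − 1.645) + Φ(−δ − 1.645) = Φ(0.137) + Φ(-3.427) = 0.5545 + 0.0003 = 0.5548.

Power ≈ 0.555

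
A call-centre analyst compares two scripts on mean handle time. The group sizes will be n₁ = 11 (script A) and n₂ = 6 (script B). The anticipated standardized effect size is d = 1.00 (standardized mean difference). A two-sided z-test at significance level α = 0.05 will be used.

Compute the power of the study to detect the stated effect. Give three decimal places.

Noncentrality parameter: δ = d / √(1/n₁ + 1/n₂) = 1.00 / √(1/11 + 1/6) = 1.9704
Critical value for a two-sided test at α = 0.05: z_{α/2} = 1.960.
Power = Φ(δ − 1.960) + Φ(−δ − 1.960) = Φ(0.010) + Φ(-3.930) = 0.5042 + 0.0000 = 0.5042.

Power ≈ 0.504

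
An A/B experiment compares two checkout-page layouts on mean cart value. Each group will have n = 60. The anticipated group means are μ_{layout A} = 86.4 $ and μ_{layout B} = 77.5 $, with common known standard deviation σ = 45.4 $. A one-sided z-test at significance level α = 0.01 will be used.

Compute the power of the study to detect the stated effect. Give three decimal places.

Power ≈ 0.105

Standardized effect: d = |μ_{layout A} − μ_{layout B}| / σ = |86.4 − 77.5| / 45.4 = 0.1960
Noncentrality parameter: δ = d·√(n/2) = 0.1960 × √(60/2) = 1.0737
One-sided α = 0.01 → critical value z_{0.01} = 2.326.
Power = P(Z > 2.326 − δ) = Φ(-1.253) = 0.1052.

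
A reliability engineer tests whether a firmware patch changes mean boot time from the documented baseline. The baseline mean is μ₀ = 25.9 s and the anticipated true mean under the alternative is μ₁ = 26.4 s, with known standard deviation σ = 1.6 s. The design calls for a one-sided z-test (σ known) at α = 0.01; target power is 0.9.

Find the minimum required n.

n = 134

Standardized effect: d = |μ₁ − μ₀| / σ = |26.4 − 25.9| / 1.6 = 0.3125
For power 0.9 need Φ(δ − z_{0.01}) = 0.9, so δ = z_{0.01} + z_{0.10} = 2.326 + 1.282 = 3.608.
δ = d·√n ⇒ n = (δ/d)² = (3.608 / 0.3125)² = 133.29.
Round up to the next whole unit.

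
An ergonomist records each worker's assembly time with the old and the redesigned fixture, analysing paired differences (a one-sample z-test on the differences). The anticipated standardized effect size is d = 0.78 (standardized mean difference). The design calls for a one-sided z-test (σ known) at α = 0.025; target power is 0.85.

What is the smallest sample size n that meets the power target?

n = 15

Set Φ(δ − 1.960) = 0.85; then δ − 1.960 = Φ⁻¹(0.85) = 1.036, giving δ = 2.996.
δ = d·√n ⇒ n = (δ/d)² = (2.996 / 0.78)² = 14.76.
Round up to the next whole unit.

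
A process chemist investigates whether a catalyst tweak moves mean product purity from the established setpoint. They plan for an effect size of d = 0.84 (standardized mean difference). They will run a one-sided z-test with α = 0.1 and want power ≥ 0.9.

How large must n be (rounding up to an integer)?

n = 10

For power 0.9 need Φ(δ − z_{0.1}) = 0.9, so δ = z_{0.1} + z_{0.10} = 1.282 + 1.282 = 2.563.
δ = d·√n ⇒ n = (δ/d)² = (2.563 / 0.84)² = 9.31.
Round up to the next whole unit.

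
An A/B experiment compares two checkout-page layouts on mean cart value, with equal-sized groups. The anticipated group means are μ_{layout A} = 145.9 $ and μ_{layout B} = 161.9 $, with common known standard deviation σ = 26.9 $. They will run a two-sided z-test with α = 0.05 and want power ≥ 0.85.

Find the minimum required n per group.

Standardized effect: d = |μ_{layout A} − μ_{layout B}| / σ = |145.9 − 161.9| / 26.9 = 0.5948
Set Φ(δ − 1.960) = 0.85; then δ − 1.960 = Φ⁻¹(0.85) = 1.036, giving δ = 2.996.
(The Φ(−δ − z_{α/2}) term is vanishingly small for δ > 0 and is dropped in the standard sample-size formula.)
δ = d·√(n/2) ⇒ n = 2(δ/d)² = 2 × (2.996 / 0.5948)² = 50.76.
Round up to the next whole unit.

n = 51 per group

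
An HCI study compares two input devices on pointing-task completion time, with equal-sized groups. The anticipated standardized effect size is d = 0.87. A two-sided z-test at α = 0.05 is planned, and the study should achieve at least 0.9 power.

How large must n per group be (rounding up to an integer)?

n = 28 per group

For power 0.9 need Φ(δ − z_{0.025}) = 0.9, so δ = z_{0.025} + z_{0.10} = 1.960 + 1.282 = 3.242.
(The Φ(−δ − z_{α/2}) term is vanishingly small for δ > 0 and is dropped in the standard sample-size formula.)
δ = d·√(n/2) ⇒ n = 2(δ/d)² = 2 × (3.242 / 0.87)² = 27.76.
Round up to the next whole unit.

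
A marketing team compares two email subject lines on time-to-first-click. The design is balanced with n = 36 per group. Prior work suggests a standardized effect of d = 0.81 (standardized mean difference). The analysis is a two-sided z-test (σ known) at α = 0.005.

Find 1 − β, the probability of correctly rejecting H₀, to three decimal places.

Power ≈ 0.735

Noncentrality parameter: δ = d·√(n/2) = 0.81 × √(36/2) = 3.4365
Two-sided α = 0.005 → critical value z_{0.0025} = 2.807.
Power = Φ(δ − 2.807) + Φ(−δ − 2.807) = Φ(0.630) + Φ(-6.244) = 0.7355 + 0.0000 = 0.7355.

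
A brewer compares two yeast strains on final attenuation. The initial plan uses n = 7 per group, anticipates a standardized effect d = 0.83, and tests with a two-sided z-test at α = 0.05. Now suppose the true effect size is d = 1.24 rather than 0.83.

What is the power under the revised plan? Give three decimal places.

Power ≈ 0.641

With d = 1.24: δ = d·√(n/2) = 1.24 × √(7/2) = 2.3198. Critical value z_{0.025} = 1.960.
Revised power = Φ(δ − 1.960) + Φ(−δ − 1.960) = Φ(0.360) + Φ(-4.280) = 0.6405 + 0.0000 = 0.6405.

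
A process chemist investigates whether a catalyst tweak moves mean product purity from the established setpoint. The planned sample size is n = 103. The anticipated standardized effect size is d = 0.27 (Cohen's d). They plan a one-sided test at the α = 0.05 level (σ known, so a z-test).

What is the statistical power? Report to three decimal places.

Power ≈ 0.863

Noncentrality parameter: λ = d·√n = 0.27 × √103 = 2.7402
One-sided α = 0.05 → critical value z_{0.05} = 1.645.
Power = P(Z > 1.645 − λ) = Φ(1.095) = 0.8633.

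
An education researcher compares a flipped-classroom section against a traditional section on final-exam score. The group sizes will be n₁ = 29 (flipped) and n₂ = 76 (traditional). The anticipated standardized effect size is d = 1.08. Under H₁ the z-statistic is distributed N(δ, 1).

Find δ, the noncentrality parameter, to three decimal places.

δ ≈ 4.948

The noncentrality parameter scales effect size by the design's sample-size factor: δ = d / √(1/n₁ + 1/n₂) = 1.08 / √(1/29 + 1/76) = 4.9481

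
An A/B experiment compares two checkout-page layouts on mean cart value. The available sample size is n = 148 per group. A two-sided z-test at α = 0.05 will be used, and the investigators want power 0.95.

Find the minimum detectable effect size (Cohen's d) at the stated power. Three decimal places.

Required noncentrality: δ = z_{0.025} + z_{0.05} = 1.960 + 1.645 = 3.605.
(Lower-tail contribution to power is negligible for δ > 0.)
δ = d·√(n/2) ⇒ d = δ/√(n/2) = 3.605/√(148/2) = 0.4191.

d ≈ 0.419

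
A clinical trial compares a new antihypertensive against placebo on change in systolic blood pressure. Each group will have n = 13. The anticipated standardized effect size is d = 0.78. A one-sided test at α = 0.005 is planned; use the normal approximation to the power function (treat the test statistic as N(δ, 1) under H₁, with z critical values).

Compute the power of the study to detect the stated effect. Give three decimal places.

Noncentrality parameter: δ = d·√(n/2) = 0.78 × √(13/2) = 1.9886
One-sided α = 0.005 → critical value z_{0.005} = 2.576.
Power = P(Z > 2.576 − δ) = Φ(-0.587) = 0.2785.

Power ≈ 0.279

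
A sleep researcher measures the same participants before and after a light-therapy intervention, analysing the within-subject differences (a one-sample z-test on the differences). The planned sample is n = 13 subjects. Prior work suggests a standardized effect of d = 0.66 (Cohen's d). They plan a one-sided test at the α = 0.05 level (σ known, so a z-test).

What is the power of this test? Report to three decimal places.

Power ≈ 0.769

Noncentrality parameter: δ = d·√n = 0.66 × √13 = 2.3797
One-sided α = 0.05 → critical value z_{0.05} = 1.645.
Power = Φ(δ − 1.645) = Φ(0.735) = 0.7688.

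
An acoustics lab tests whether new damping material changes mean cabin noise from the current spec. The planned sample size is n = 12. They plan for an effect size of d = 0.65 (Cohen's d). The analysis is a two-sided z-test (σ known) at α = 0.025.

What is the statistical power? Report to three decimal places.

Noncentrality parameter: λ = d·√n = 0.65 × √12 = 2.2517
Critical value for a two-sided test at α = 0.025: z_{α/2} = 2.241.
Power = Φ(λ − 2.241) + Φ(−λ − 2.241) = Φ(0.010) + Φ(-4.493) = 0.5041 + 0.0000 = 0.5041.

Power ≈ 0.504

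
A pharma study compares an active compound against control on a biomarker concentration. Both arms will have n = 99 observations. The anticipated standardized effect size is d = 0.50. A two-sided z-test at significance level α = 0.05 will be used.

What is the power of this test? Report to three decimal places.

Noncentrality parameter: δ = d·√(n/2) = 0.50 × √(99/2) = 3.5178
Two-sided α = 0.05 → critical value z_{0.025} = 1.960.
Power = Φ(δ − 1.960) + Φ(−δ − 1.960) = Φ(1.558) + Φ(-5.478) = 0.9404 + 0.0000 = 0.9404.

Power ≈ 0.940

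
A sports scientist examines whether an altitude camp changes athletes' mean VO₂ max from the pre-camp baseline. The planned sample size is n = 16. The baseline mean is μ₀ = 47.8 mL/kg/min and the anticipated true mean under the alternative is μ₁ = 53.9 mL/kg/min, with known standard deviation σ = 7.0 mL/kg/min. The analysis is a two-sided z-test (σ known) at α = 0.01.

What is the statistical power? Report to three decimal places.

Power ≈ 0.819

Standardized effect: d = |μ₁ − μ₀| / σ = |53.9 − 47.8| / 7.0 = 0.8714
Noncentrality parameter: δ = d·√n = 0.8714 × √16 = 3.4857
Critical value for a two-sided test at α = 0.01: z_{α/2} = 2.576.
Power = Φ(δ − 2.576) + Φ(−δ − 2.576) = Φ(0.910) + Φ(-6.062) = 0.8186 + 0.0000 = 0.8186.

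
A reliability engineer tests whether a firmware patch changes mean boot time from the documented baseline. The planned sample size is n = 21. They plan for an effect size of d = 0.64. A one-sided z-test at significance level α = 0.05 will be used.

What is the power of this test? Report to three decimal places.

Power ≈ 0.901

Noncentrality parameter: δ = d·√n = 0.64 × √21 = 2.9328
One-sided α = 0.05 → critical value z_{0.05} = 1.645.
Power = P(Z > 1.645 − δ) = Φ(1.288) = 0.9011.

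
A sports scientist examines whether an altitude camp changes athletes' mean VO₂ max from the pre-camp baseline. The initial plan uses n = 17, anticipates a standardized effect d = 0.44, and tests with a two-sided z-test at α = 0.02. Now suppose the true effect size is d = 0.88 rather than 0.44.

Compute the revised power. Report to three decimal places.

With d = 0.88: δ = d·√n = 0.88 × √17 = 3.6283. Critical value z_{0.01} = 2.326.
Revised power = Φ(δ − 2.326) + Φ(−δ − 2.326) = Φ(1.302) + Φ(-5.955) = 0.9035 + 0.0000 = 0.9035.

Power ≈ 0.904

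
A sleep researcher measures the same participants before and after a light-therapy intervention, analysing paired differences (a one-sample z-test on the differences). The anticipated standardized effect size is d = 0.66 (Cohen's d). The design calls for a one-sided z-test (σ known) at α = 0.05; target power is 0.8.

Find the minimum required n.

n = 15

For power 0.8 need Φ(δ − z_{0.05}) = 0.8, so δ = z_{0.05} + z_{0.20} = 1.645 + 0.842 = 2.486.
δ = d·√n ⇒ n = (δ/d)² = (2.486 / 0.66)² = 14.19.
Rounding up, n = 15.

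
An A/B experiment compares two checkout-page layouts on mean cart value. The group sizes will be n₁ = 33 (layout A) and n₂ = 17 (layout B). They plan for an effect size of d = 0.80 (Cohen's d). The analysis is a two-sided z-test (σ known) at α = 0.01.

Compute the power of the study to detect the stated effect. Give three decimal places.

Power ≈ 0.541

Noncentrality parameter: δ = d / √(1/n₁ + 1/n₂) = 0.80 / √(1/33 + 1/17) = 2.6797
Two-sided α = 0.01 → critical value z_{0.005} = 2.576.
Power = Φ(δ − 2.576) + Φ(−δ − 2.576) = Φ(0.104) + Φ(-5.256) = 0.5414 + 0.0000 = 0.5414.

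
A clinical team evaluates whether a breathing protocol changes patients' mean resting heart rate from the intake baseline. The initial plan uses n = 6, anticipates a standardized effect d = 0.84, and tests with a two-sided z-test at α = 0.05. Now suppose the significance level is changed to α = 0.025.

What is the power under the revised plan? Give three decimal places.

δ = d·√n = 0.84 × √6 = 2.0576 (unchanged). New critical value: z_{0.0125} = 2.241.
Revised power = Φ(δ − 2.241) + Φ(−δ − 2.241) = Φ(-0.184) + Φ(-4.299) = 0.4271 + 0.0000 = 0.4271.

Power ≈ 0.427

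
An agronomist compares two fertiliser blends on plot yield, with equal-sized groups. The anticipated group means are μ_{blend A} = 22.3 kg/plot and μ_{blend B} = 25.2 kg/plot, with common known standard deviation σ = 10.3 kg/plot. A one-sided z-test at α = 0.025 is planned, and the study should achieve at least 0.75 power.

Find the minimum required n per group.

Standardized effect: d = |μ_{blend A} − μ_{blend B}| / σ = |22.3 − 25.2| / 10.3 = 0.2816
For power 0.75 need Φ(δ − z_{0.025}) = 0.75, so δ = z_{0.025} + z_{0.25} = 1.960 + 0.674 = 2.634.
δ = d·√(n/2) ⇒ n = 2(δ/d)² = 2 × (2.634 / 0.2816)² = 175.10.
Rounding up, n = 176 per group.

n = 176 per group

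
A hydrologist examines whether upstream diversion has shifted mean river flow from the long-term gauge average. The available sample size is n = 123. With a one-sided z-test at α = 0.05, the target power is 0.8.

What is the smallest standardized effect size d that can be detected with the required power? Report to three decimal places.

d ≈ 0.224

Required noncentrality: δ = z_{0.05} + z_{0.20} = 1.645 + 0.842 = 2.486.
δ = d·√n ⇒ d = δ/√n = 2.486/√123 = 0.2242.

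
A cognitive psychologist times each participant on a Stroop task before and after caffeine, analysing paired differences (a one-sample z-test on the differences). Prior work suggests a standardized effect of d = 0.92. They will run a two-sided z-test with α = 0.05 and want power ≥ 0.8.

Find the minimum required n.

For power 0.8 need Φ(δ − z_{0.025}) = 0.8, so δ = z_{0.025} + z_{0.20} = 1.960 + 0.842 = 2.802.
(Ignoring the negligible lower-tail rejection probability gives the usual closed-form inversion.)
δ = d·√n ⇒ n = (δ/d)² = (2.802 / 0.92)² = 9.27.
Round up to the next whole unit.

n = 10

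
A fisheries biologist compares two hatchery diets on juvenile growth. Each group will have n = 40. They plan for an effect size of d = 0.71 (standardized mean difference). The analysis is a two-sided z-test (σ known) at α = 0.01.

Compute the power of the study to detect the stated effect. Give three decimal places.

Noncentrality parameter: δ = d·√(n/2) = 0.71 × √(40/2) = 3.1752
Two-sided α = 0.01 → critical value z_{0.005} = 2.576.
Power = Φ(δ − 2.576) + Φ(−δ − 2.576) = Φ(0.599) + Φ(-5.751) = 0.7255 + 0.0000 = 0.7255.

Power ≈ 0.726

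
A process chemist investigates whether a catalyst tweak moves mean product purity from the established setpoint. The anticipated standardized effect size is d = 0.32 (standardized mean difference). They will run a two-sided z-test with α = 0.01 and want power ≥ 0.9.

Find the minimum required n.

n = 146

Set Φ(δ − 2.576) = 0.9; then δ − 2.576 = Φ⁻¹(0.9) = 1.282, giving δ = 3.857.
(Ignoring the negligible lower-tail rejection probability gives the usual closed-form inversion.)
δ = d·√n ⇒ n = (δ/d)² = (3.857 / 0.32)² = 145.31.
Rounding up, n = 146.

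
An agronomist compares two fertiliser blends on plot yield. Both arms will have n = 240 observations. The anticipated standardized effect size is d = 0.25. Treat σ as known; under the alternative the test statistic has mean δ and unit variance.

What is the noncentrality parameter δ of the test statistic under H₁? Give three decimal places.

δ ≈ 2.739

The noncentrality parameter scales effect size by the design's sample-size factor: δ = d·√(n/2) = 0.25 × √(240/2) = 2.7386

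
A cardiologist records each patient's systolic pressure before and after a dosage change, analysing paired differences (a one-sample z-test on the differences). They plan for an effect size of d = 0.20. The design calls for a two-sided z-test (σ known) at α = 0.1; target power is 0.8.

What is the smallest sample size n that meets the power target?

Set Φ(δ − 1.645) = 0.8; then δ − 1.645 = Φ⁻¹(0.8) = 0.842, giving δ = 2.486.
(The Φ(−δ − z_{α/2}) term is vanishingly small for δ > 0 and is dropped in the standard sample-size formula.)
δ = d·√n ⇒ n = (δ/d)² = (2.486 / 0.20)² = 154.56.
Round up to the next whole unit.

n = 155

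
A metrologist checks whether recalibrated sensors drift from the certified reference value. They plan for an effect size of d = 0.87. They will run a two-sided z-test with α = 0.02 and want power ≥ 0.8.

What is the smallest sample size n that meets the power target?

n = 14

Set Φ(δ − 2.326) = 0.8; then δ − 2.326 = Φ⁻¹(0.8) = 0.842, giving δ = 3.168.
(For δ > 0 the lower-tail rejection region contributes negligibly to power, so the one-term inversion is standard.)
δ = d·√n ⇒ n = (δ/d)² = (3.168 / 0.87)² = 13.26.
Round up to the next whole unit.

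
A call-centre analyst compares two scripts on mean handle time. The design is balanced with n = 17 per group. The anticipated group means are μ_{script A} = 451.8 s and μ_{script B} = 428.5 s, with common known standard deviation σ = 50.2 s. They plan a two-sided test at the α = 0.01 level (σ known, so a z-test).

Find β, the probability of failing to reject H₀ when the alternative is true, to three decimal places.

Standardized effect: d = |μ_{script A} − μ_{script B}| / σ = |451.8 − 428.5| / 50.2 = 0.4641
Noncentrality parameter: δ = d·√(n/2) = 0.4641 × √(17/2) = 1.3532
Critical value for a two-sided test at α = 0.01: z_{α/2} = 2.576.
Power = Φ(δ − 2.576) + Φ(−δ − 2.576) = Φ(-1.223) + Φ(-3.929) = 0.1107 + 0.0000 = 0.1108.
Type II error: β = 1 − power = 1 − 0.1108 = 0.8892.

β ≈ 0.889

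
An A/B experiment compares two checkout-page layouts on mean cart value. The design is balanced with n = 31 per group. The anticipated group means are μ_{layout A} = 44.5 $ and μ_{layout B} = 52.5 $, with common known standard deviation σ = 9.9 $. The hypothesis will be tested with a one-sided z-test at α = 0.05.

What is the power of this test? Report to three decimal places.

Standardized effect: d = |μ_{layout A} − μ_{layout B}| / σ = |44.5 − 52.5| / 9.9 = 0.8081
Noncentrality parameter: δ = d·√(n/2) = 0.8081 × √(31/2) = 3.1814
One-sided α = 0.05 → critical value z_{0.05} = 1.645.
Power = P(Z > 1.645 − δ) = Φ(1.537) = 0.9378.

Power ≈ 0.938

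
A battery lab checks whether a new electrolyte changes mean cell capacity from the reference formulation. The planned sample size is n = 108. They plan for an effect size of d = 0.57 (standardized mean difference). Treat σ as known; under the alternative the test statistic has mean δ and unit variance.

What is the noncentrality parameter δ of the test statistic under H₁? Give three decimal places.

The noncentrality parameter scales effect size by the design's sample-size factor: δ = d·√n = 0.57 × √108 = 5.9236

δ ≈ 5.924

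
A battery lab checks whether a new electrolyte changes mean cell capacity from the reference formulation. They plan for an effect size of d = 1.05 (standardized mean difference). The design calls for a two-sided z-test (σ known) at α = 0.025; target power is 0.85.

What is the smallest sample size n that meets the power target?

n = 10

Set Φ(δ − 2.241) = 0.85; then δ − 2.241 = Φ⁻¹(0.85) = 1.036, giving δ = 3.278.
(For δ > 0 the lower-tail rejection region contributes negligibly to power, so the one-term inversion is standard.)
δ = d·√n ⇒ n = (δ/d)² = (3.278 / 1.05)² = 9.75.
Round up to the next whole unit.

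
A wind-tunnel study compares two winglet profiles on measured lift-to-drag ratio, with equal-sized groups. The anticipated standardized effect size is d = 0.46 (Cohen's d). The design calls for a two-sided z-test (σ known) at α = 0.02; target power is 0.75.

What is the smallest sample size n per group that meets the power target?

n = 86 per group

For power 0.75 need Φ(δ − z_{0.01}) = 0.75, so δ = z_{0.01} + z_{0.25} = 2.326 + 0.674 = 3.001.
(For δ > 0 the lower-tail rejection region contributes negligibly to power, so the one-term inversion is standard.)
δ = d·√(n/2) ⇒ n = 2(δ/d)² = 2 × (3.001 / 0.46)² = 85.11.
Round up to the next whole unit.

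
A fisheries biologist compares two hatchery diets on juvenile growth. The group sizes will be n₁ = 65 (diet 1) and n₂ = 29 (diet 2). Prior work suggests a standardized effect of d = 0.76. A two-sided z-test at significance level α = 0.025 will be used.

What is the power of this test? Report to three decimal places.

Noncentrality parameter: δ = d / √(1/n₁ + 1/n₂) = 0.76 / √(1/65 + 1/29) = 3.4033
Critical value for a two-sided test at α = 0.025: z_{α/2} = 2.241.
Power = Φ(δ − 2.241) + Φ(−δ − 2.241) = Φ(1.162) + Φ(-5.645) = 0.8774 + 0.0000 = 0.8774.

Power ≈ 0.877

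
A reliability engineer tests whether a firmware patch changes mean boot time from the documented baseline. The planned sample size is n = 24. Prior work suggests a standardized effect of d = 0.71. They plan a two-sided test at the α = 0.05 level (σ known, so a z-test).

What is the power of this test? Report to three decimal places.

Noncentrality parameter: δ = d·√n = 0.71 × √24 = 3.4783
Two-sided α = 0.05 → critical value z_{0.025} = 1.960.
Power = Φ(δ − 1.960) + Φ(−δ − 1.960) = Φ(1.518) + Φ(-5.438) = 0.9355 + 0.0000 = 0.9355.

Power ≈ 0.936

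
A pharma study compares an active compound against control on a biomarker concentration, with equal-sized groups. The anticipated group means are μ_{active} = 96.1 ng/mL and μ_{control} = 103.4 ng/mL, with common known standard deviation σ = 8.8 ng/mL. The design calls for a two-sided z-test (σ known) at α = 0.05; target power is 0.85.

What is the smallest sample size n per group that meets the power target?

n = 27 per group

Standardized effect: d = |μ_{active} − μ_{control}| / σ = |96.1 − 103.4| / 8.8 = 0.8295
Set Φ(δ − 1.960) = 0.85; then δ − 1.960 = Φ⁻¹(0.85) = 1.036, giving δ = 2.996.
(The Φ(−δ − z_{α/2}) term is vanishingly small for δ > 0 and is dropped in the standard sample-size formula.)
δ = d·√(n/2) ⇒ n = 2(δ/d)² = 2 × (2.996 / 0.8295)² = 26.09.
Round up to the next whole unit.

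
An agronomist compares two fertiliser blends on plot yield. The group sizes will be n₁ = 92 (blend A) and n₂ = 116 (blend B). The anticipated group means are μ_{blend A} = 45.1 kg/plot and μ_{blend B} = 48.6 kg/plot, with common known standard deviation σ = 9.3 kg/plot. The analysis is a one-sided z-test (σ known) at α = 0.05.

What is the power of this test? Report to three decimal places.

Power ≈ 0.853

Standardized effect: d = |μ_{blend A} − μ_{blend B}| / σ = |45.1 − 48.6| / 9.3 = 0.3763
Noncentrality parameter: δ = d / √(1/n₁ + 1/n₂) = 0.3763 / √(1/92 + 1/116) = 2.6957
Critical value for a one-sided test at α = 0.05: z_α = 1.645.
Power = P(Z > 1.645 − δ) = Φ(1.051) = 0.8533.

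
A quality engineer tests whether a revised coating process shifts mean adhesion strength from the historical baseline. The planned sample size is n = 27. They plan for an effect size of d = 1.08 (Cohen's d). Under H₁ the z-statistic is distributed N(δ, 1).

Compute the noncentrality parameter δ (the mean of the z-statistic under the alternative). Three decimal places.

The noncentrality parameter scales effect size by the design's sample-size factor: δ = d·√n = 1.08 × √27 = 5.6118

δ ≈ 5.612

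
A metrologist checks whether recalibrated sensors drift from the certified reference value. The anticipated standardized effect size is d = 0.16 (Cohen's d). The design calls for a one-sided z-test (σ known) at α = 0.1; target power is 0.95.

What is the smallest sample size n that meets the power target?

n = 335

Set Φ(δ − 1.282) = 0.95; then δ − 1.282 = Φ⁻¹(0.95) = 1.645, giving δ = 2.926.
δ = d·√n ⇒ n = (δ/d)² = (2.926 / 0.16)² = 334.53.
Rounding up, n = 335.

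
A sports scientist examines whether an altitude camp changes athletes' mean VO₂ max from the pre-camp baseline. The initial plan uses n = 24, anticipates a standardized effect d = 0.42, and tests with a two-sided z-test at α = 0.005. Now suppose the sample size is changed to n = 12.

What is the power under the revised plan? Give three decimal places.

Power ≈ 0.088

With n = 12: δ = d·√n = 0.42 × √12 = 1.4549. Critical value z_{0.0025} = 2.807.
Revised power = Φ(δ − 2.807) + Φ(−δ − 2.807) = Φ(-1.352) + Φ(-4.262) = 0.0882 + 0.0000 = 0.0882.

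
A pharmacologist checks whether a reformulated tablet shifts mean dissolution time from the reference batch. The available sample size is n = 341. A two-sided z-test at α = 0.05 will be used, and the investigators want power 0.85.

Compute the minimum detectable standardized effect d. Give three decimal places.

d ≈ 0.162

Required noncentrality: δ = z_{0.025} + z_{0.15} = 1.960 + 1.036 = 2.996.
(The second rejection-region term Φ(−δ − z_{α/2}) is negligible and dropped.)
δ = d·√n ⇒ d = δ/√n = 2.996/√341 = 0.1623.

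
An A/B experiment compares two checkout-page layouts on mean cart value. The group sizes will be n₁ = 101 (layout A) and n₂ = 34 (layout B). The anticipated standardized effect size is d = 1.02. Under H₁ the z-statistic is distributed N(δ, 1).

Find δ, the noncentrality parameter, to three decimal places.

The noncentrality parameter scales effect size by the design's sample-size factor: δ = d / √(1/n₁ + 1/n₂) = 1.02 / √(1/101 + 1/34) = 5.1444

δ ≈ 5.144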